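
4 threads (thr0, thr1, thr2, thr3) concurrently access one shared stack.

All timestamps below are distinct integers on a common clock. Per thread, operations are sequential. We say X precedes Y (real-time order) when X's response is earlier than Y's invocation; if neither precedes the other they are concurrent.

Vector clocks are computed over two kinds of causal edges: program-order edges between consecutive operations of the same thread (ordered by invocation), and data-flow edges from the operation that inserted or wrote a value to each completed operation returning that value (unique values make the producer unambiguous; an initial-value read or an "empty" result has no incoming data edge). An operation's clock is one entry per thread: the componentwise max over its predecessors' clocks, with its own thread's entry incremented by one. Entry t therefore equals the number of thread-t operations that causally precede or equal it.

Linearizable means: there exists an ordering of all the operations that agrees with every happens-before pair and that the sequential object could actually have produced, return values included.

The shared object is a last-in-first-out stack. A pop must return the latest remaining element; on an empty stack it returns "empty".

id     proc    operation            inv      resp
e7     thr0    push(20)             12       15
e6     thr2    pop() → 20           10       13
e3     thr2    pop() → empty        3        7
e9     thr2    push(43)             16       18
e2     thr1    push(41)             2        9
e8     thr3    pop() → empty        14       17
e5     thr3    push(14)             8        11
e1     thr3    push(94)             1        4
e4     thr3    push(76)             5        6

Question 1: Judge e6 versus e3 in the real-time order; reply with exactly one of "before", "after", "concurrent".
after

e6 spans [10,13], e3 spans [3,7]
resp(e3)=7 < inv(e6)=10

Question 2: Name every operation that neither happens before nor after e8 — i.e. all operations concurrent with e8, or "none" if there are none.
e7, e9

e8 spans [14,17]; an op avoiding the whole window 14..17 is ordered, any other is concurrent
e1 [1,4]: before
e2 [2,9]: before
e3 [3,7]: before
e4 [5,6]: before
e5 [8,11]: before
e6 [10,13]: before
e7 [12,15]: concurrent
e9 [16,18]: concurrent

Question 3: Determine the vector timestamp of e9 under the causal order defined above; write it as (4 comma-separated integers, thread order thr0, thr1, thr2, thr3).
(1, 0, 3, 0)

root op e1, invoked 1: fresh clock plus thr3's own tick → (0, 0, 0, 1)
root op e3, invoked 3: fresh clock plus thr2's own tick → (0, 0, 1, 0)
root op e2, invoked 2: fresh clock plus thr1's own tick → (0, 1, 0, 0)
root op e7, invoked 12: fresh clock plus thr0's own tick → (1, 0, 0, 0)
merge at e4 (invoked 5): VC(e1)=(0, 0, 0, 1), own-thread bump on thr3 → (0, 0, 0, 2)
merge at e5 (invoked 8): VC(e4)=(0, 0, 0, 2), own-thread bump on thr3 → (0, 0, 0, 3)
merge at e6 (invoked 10): VC(e3)=(0, 0, 1, 0), VC(e7)=(1, 0, 0, 0), own-thread bump on thr2 → (1, 0, 2, 0)
merge at e8 (invoked 14): VC(e5)=(0, 0, 0, 3), own-thread bump on thr3 → (0, 0, 0, 4)
merge at e9 (invoked 16): VC(e6)=(1, 0, 2, 0), own-thread bump on thr2 → (1, 0, 3, 0)
target: VC(e9) = (1, 0, 3, 0)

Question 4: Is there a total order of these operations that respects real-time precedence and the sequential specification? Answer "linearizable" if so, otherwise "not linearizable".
not linearizable

already the first 17 events (up to e8's response at time 17) admit no linearization; the first 16 still do
real-time-consistent orders of the 8 completed operations: 69 — all fail the stack replay
include/drop combinations of the 1 pending operation (e9) were all tried; none helps
e.g. e1, e2, e3, e4, e5, e6, e7, e8 (pending dropped): illegal at step 3, since e3 pop() → empty cannot apply there
e.g. e1, e2, e3, e4, e5, e6, e8, e7 (pending dropped): illegal at step 3, since e3 pop() → empty cannot apply there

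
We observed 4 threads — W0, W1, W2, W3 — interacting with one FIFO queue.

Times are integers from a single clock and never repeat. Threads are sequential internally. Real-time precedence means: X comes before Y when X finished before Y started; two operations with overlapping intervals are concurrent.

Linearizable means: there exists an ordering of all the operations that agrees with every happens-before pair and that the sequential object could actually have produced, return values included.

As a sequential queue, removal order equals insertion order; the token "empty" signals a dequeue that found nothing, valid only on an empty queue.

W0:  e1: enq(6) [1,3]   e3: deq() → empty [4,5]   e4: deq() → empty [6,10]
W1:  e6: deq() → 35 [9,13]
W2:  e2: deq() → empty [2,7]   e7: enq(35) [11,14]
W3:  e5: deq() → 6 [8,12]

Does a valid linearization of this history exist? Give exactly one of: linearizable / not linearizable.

the violation lands at event 7, e2's response at time 7: events 1..6 linearize, events 1..7 do not
3 orders of the 3 completed FIFO queue ops respect real time; none is legal
completion choices over the 1 pending operation (e4) were checked; none helps
for example e1, e2, e3 (pending dropped) fails at step 2: e2 deq() → empty is not legal there
for example e1, e3, e2 (pending dropped) fails at step 2: e3 deq() → empty is not legal there

not linearizable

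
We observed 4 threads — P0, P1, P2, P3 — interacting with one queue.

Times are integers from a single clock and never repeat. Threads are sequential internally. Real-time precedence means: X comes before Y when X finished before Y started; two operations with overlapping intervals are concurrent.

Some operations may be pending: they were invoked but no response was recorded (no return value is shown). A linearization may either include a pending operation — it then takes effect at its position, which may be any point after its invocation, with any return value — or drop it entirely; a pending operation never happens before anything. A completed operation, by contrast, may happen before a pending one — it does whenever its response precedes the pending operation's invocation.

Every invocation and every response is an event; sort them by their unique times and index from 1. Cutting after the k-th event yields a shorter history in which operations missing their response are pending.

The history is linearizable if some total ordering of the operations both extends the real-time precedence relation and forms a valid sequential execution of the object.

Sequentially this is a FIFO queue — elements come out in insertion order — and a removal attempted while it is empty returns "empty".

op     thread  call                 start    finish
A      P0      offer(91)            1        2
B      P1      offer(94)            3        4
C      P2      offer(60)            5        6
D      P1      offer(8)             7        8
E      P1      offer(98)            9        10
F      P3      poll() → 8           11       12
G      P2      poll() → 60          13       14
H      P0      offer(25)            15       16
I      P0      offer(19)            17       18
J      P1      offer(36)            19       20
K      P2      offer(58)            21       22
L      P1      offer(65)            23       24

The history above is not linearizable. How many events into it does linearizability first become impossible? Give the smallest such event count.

events 1..11 are linearizable, e.g. via A, B, C, D, E:
1. A offer(91), leaving queue <91>
2. B offer(94), leaving queue <91,94>
3. C offer(60), leaving queue <91,94,60>
4. D offer(8), leaving queue <91,94,60,8>
5. E offer(98), leaving queue <91,94,60,8,98>
at event 12 (F's time-12 response) nothing linearizes any more
for example A, B, C, D, E, F fails at step 6: F poll() → 8 is not legal there

12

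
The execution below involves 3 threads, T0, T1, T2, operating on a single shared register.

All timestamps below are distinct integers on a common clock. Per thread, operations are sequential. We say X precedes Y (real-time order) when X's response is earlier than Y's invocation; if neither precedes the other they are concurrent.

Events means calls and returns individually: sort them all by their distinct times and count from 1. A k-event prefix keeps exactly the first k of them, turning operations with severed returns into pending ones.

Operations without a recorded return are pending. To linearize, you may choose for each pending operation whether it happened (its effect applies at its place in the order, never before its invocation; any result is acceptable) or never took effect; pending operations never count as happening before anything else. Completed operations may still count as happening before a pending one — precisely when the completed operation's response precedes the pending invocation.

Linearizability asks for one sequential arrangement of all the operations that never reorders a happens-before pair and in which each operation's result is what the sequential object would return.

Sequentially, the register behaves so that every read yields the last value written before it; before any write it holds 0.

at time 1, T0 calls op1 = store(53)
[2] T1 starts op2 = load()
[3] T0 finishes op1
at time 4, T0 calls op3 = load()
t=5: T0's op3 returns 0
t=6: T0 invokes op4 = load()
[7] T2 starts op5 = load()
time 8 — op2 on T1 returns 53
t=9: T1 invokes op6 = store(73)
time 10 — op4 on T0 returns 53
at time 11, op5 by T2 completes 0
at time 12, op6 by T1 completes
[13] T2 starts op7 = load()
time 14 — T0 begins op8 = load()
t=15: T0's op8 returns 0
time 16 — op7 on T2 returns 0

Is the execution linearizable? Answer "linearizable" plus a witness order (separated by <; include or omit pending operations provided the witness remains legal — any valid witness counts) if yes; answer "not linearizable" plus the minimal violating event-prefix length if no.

prefix check: 1..4 passes, 1..5 fails once op3's time-5 response joins
exhaustive check: the 2 completed register ops admit one real-time order; illegal
completion choices over the 1 pending operation (op2) were checked; none helps
e.g. op1, op3 (pending dropped): illegal at step 2, since op3 load() → 0 cannot apply there

not linearizable — minimal violating prefix: 5 events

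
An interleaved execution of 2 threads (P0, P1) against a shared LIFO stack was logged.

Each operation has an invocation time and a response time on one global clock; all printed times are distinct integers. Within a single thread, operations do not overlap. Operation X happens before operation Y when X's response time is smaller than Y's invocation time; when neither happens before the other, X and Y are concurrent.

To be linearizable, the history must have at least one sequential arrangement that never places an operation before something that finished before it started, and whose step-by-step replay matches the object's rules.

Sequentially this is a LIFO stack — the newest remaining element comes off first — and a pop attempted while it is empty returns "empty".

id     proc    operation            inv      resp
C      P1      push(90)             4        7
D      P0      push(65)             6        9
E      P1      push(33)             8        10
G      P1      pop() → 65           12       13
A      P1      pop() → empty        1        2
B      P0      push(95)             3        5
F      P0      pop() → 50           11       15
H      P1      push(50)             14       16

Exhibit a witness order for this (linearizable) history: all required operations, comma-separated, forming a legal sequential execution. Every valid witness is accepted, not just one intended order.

step 1: A pop() → empty — stack <>
step 2: B push(95) — stack <95>
step 3: C push(90) — stack <95,90>
step 4: E push(33) — stack <95,90,33>
step 5: D push(65) — stack <95,90,33,65>
step 6: G pop() → 65 — stack <95,90,33>
step 7: H push(50) — stack <95,90,33,50>
step 8: F pop() → 50 — stack <95,90,33>

A, B, C, E, D, G, H, F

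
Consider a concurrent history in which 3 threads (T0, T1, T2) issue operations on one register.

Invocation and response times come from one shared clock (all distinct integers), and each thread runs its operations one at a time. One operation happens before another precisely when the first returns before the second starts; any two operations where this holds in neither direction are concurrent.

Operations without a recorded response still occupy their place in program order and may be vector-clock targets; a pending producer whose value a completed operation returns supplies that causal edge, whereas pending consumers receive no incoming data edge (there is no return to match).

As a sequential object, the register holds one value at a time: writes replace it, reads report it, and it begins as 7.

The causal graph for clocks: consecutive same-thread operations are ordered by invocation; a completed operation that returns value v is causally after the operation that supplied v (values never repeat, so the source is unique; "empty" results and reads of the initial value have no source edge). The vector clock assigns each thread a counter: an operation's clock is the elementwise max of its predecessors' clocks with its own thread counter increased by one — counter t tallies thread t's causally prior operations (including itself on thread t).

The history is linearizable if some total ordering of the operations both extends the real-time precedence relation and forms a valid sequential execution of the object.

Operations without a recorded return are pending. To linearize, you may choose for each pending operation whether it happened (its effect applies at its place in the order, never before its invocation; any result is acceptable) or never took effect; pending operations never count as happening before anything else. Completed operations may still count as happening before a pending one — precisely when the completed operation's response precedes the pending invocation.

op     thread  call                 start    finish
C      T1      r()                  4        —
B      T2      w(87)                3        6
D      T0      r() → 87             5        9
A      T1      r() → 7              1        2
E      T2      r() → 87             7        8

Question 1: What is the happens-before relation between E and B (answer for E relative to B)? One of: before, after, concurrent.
E spans [7,8], B spans [3,6]
resp(B)=6 < inv(E)=7

after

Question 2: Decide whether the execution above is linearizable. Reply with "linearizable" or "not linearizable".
one valid linearization: A, B, C, D, E
after step 1 (A r() → 7): value 7
after step 2 (B w(87)): value 87
after step 3 (C r() (pending, included)): value 87
after step 4 (D r() → 87): value 87
after step 5 (E r() → 87): value 87

linearizable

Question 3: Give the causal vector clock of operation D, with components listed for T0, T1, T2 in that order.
invoked at 3, B has no predecessors; its own T2 bump gives (0, 0, 1)
invoked at 1, A has no predecessors; its own T1 bump gives (0, 1, 0)
invoked at 7, E merges VC(B)=(0, 0, 1) and bumps T2's slot → (0, 0, 2)
invoked at 4, C merges VC(A)=(0, 1, 0) and bumps T1's slot → (0, 2, 0)
invoked at 5, D merges VC(B)=(0, 0, 1) and bumps T0's slot → (1, 0, 1)
target: VC(D) = (1, 0, 1)

(1, 0, 1)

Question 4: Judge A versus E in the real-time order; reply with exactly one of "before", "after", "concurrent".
A spans [1,2], E spans [7,8]
resp(A)=2 < inv(E)=7

before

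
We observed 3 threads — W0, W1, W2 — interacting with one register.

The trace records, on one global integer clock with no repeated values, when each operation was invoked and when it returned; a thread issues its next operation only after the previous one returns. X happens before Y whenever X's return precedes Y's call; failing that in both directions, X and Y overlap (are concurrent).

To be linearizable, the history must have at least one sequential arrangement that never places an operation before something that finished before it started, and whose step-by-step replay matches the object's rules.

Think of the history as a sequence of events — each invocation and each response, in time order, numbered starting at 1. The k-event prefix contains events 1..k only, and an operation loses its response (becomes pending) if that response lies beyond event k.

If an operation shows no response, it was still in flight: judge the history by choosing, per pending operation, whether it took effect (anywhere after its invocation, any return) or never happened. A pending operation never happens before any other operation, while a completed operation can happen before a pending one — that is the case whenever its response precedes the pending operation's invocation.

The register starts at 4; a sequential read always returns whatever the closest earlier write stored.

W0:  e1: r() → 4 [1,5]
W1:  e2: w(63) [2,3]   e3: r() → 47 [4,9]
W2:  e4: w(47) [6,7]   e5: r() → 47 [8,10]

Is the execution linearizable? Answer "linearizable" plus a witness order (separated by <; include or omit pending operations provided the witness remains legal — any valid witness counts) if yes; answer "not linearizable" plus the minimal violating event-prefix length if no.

step 1: e1 r() → 4 — value 4
step 2: e2 w(63) — value 63
step 3: e4 w(47) — value 47
step 4: e3 r() → 47 — value 47
step 5: e5 r() → 47 — value 47

linearizable — witness: e1 < e2 < e4 < e3 < e5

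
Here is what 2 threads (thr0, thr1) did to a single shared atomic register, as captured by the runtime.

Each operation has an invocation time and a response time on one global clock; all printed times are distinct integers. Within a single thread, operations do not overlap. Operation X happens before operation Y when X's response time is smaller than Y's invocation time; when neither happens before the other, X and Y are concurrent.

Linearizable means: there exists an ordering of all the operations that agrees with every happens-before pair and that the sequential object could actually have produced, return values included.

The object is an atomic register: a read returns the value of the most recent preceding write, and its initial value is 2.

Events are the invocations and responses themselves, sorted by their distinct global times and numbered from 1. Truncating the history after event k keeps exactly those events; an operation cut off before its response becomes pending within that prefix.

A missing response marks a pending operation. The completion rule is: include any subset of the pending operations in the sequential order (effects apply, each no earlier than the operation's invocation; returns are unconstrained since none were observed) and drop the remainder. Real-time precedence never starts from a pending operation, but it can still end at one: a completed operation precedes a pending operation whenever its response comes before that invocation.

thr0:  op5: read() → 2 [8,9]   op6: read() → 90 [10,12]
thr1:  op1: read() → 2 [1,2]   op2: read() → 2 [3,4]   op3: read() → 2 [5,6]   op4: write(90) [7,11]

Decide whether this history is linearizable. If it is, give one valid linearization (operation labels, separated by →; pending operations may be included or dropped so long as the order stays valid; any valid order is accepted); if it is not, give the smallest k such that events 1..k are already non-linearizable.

linearizable — witness: op1 → op2 → op3 → op5 → op4 → op6

step 1: op1 read() → 2 — value 2
step 2: op2 read() → 2 — value 2
step 3: op3 read() → 2 — value 2
step 4: op5 read() → 2 — value 2
step 5: op4 write(90) — value 90
step 6: op6 read() → 90 — value 90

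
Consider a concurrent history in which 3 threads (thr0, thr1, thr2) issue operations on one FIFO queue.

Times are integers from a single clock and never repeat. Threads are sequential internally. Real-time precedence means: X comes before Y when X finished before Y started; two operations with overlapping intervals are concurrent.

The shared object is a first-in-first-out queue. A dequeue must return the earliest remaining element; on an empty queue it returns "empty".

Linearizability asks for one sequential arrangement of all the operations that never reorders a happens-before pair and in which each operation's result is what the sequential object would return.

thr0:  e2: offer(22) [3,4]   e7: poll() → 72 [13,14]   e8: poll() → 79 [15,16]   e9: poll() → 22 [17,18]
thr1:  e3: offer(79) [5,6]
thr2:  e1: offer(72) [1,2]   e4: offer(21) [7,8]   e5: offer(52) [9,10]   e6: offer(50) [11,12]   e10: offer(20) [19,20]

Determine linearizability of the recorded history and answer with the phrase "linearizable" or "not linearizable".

not linearizable

already the first 16 events (up to e8's response at time 16) admit no linearization; the first 15 still do
one real-time candidate order over the 8 completed operations — the FIFO queue replay rejects it
e.g. e1, e2, e3, e4, e5, e6, e7, e8: illegal at step 8, since e8 poll() → 79 cannot apply there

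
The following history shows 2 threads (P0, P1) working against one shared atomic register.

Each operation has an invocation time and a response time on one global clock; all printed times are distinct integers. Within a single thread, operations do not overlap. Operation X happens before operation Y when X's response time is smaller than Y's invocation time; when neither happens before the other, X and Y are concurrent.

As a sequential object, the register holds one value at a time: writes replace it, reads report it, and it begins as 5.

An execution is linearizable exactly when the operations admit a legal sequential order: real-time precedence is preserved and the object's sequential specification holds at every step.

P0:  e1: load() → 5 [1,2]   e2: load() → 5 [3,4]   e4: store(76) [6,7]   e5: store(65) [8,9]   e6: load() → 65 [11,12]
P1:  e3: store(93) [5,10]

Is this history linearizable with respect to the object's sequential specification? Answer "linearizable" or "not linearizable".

linearizable

one valid linearization: e1, e2, e3, e4, e5, e6
step 1: e1 load() → 5 — value 5
step 2: e2 load() → 5 — value 5
step 3: e3 store(93) — value 93
step 4: e4 store(76) — value 76
step 5: e5 store(65) — value 65
step 6: e6 load() → 65 — value 65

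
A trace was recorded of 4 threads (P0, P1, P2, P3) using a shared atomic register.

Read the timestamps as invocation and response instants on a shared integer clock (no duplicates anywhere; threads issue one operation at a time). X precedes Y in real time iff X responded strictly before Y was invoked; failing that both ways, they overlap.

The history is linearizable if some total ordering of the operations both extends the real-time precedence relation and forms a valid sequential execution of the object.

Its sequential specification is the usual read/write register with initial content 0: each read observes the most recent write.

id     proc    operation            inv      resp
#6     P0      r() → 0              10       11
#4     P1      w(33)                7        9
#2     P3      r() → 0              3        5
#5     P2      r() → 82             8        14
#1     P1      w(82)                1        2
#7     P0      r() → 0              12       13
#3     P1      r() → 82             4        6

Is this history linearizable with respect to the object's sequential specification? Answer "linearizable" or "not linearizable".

not linearizable

events 1..4 are fine; event 5 — the response of #2 at time 5 — makes the prefix non-linearizable
one real-time candidate order over the 2 completed operations — the atomic register replay rejects it
every completion of the 1 pending operation (#3) was checked; none linearizes
sample order #1, #2 (pending dropped) stalls at step 2 — #2 r() → 0 has no legal effect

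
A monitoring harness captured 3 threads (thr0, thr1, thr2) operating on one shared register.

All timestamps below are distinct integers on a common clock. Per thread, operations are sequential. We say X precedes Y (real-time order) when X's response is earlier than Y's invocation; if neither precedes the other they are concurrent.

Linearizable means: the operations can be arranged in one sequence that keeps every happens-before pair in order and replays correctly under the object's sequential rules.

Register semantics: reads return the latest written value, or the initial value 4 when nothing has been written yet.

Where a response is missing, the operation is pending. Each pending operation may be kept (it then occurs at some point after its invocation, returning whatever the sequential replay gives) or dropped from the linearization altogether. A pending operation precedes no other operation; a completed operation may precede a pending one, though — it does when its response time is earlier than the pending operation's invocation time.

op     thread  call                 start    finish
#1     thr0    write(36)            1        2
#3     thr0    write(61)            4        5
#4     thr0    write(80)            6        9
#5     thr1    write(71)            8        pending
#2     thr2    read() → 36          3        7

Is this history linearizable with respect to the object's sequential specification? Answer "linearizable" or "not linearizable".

linearizable

a witness: #1, #2, #3, #4
step 1: #1 write(36) — value 36
step 2: #2 read() → 36 — value 36
step 3: #3 write(61) — value 61
step 4: #4 write(80) — value 80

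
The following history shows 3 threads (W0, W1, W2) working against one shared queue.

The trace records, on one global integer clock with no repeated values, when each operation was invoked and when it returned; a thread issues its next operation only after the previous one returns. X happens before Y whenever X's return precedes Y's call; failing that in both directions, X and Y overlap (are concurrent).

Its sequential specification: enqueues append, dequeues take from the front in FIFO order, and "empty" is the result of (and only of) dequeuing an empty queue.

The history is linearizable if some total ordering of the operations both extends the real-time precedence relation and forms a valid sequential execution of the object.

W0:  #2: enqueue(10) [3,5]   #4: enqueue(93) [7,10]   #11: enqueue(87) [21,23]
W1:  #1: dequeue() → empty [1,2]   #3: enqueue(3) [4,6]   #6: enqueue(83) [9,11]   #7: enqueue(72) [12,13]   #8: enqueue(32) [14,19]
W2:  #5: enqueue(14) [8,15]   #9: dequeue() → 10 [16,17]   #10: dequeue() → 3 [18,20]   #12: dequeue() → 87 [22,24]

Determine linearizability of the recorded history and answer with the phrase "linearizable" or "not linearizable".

not linearizable

prefix check: 1..23 passes, 1..24 fails once #12's time-24 response joins
104 orders of the 12 completed queue ops respect real time; none is legal
for example #1, #2, #3, #4, #5, #6, #7, #8, #9, #10, #11, #12 fails at step 12: #12 dequeue() → 87 is not legal there
for example #1, #2, #3, #4, #5, #6, #7, #8, #9, #10, #12, #11 fails at step 11: #12 dequeue() → 87 is not legal there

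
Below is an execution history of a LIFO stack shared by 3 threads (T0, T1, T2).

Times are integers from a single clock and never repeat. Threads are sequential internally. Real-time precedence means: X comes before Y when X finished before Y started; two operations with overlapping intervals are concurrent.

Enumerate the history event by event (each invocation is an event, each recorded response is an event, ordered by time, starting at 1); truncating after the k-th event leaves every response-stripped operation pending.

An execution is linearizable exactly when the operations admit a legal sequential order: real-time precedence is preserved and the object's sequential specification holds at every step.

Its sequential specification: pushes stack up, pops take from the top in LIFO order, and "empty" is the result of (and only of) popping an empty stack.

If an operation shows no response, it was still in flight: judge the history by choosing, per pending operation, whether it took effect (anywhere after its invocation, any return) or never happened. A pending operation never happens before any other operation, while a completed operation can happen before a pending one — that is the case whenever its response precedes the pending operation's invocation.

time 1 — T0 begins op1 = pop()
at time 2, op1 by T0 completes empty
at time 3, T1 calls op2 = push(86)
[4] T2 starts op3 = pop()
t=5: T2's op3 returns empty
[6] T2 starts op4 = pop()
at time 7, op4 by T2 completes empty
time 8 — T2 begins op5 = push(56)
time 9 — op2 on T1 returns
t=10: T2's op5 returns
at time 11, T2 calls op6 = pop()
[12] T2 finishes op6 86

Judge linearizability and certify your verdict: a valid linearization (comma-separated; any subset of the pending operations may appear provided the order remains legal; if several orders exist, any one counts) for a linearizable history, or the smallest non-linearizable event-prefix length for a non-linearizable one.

after step 1 (op1 pop() → empty): stack <>
after step 2 (op3 pop() → empty): stack <>
after step 3 (op4 pop() → empty): stack <>
after step 4 (op5 push(56)): stack <56>
after step 5 (op2 push(86)): stack <56,86>
after step 6 (op6 pop() → 86): stack <56>

linearizable — witness: op1, op3, op4, op5, op2, op6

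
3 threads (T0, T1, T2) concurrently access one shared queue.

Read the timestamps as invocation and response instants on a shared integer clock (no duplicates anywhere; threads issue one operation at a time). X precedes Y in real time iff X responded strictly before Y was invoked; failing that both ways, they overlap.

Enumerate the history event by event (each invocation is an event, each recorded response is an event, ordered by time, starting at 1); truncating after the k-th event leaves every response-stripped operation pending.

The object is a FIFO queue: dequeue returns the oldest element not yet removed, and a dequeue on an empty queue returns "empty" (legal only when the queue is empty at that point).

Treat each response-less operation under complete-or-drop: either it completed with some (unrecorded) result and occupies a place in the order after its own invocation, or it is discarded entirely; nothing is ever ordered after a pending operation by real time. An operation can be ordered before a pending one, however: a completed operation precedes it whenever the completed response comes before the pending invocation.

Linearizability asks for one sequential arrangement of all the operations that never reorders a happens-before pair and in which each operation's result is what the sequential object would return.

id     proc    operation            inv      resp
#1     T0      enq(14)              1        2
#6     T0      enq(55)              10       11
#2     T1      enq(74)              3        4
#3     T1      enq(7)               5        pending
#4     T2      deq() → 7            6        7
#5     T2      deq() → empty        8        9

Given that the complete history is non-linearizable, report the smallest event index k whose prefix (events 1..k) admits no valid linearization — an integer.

7

events 1..6 are linearizable, e.g. via #1, #2:
step 1: #1 enq(14) — queue <14>
step 2: #2 enq(74) — queue <14,74>
adding event 7 (#4 responds at 7) leaves no legal real-time order
completion choices over the 1 pending operation (#3) were checked; none helps
for example #1, #2, #4 (pending dropped) fails at step 3: #4 deq() → 7 is not legal there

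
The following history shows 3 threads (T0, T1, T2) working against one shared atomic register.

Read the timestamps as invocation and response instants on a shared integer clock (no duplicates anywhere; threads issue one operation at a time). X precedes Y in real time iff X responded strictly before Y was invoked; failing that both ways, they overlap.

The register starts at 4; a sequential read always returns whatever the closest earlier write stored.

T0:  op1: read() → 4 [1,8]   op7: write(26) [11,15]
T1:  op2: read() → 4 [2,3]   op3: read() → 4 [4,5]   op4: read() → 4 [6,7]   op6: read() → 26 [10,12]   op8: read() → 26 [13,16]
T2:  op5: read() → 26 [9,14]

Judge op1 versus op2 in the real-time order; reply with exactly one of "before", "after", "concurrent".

concurrent

op1 spans [1,8], op2 spans [2,3]
the intervals overlap in both directions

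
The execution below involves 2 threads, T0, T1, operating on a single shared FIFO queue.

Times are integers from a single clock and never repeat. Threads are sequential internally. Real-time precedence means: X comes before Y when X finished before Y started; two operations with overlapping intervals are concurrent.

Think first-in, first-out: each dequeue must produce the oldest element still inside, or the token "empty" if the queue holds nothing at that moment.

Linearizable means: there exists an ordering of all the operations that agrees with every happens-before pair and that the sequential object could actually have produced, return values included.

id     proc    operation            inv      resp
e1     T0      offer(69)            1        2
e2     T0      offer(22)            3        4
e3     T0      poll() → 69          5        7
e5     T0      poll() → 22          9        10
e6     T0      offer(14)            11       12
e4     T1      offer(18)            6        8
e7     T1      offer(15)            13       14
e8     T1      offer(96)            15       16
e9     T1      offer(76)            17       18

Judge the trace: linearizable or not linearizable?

a witness: e1, e2, e3, e4, e5, e6, e7, e8, e9
step 1: e1 offer(69) — queue <69>
step 2: e2 offer(22) — queue <69,22>
step 3: e3 poll() → 69 — queue <22>
step 4: e4 offer(18) — queue <22,18>
step 5: e5 poll() → 22 — queue <18>
step 6: e6 offer(14) — queue <18,14>
step 7: e7 offer(15) — queue <18,14,15>
step 8: e8 offer(96) — queue <18,14,15,96>
step 9: e9 offer(76) — queue <18,14,15,96,76>

linearizable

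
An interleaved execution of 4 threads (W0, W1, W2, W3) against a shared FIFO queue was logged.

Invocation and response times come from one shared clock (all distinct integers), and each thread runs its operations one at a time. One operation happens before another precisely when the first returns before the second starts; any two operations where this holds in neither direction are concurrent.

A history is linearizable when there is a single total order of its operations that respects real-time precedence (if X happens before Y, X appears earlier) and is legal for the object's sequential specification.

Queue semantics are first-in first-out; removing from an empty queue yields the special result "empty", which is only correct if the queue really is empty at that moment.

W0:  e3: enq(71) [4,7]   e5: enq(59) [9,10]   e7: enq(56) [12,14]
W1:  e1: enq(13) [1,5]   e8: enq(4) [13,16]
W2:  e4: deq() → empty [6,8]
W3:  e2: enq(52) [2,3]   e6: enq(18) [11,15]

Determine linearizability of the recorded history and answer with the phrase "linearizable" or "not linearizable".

the violation lands at event 8, e4's response at time 8: events 1..7 linearize, events 1..8 do not
all 5 real-time-respecting orders fail — 4 completed FIFO queue operations, no legal replay
take e1, e2, e3, e4: step 4 already fails, because e4 deq() → empty cannot occur there
take e1, e2, e4, e3: step 3 already fails, because e4 deq() → empty cannot occur there

not linearizable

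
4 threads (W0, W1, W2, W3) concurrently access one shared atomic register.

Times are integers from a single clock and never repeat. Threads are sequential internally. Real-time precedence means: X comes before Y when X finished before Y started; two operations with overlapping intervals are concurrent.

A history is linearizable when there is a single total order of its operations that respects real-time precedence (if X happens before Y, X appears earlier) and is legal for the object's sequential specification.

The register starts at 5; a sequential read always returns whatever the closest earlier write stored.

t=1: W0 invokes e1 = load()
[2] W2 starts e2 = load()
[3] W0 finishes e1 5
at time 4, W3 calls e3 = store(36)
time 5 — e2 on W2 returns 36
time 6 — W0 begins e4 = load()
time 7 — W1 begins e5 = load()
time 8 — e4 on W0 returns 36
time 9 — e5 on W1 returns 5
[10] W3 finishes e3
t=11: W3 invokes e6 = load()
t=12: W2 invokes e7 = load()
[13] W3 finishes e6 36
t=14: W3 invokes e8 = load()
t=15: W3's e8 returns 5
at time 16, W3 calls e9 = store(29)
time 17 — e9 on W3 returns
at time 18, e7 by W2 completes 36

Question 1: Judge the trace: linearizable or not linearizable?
not linearizable

already the first 9 events (up to e5's response at time 9) admit no linearization; the first 8 still do
real-time-consistent orders of the 4 completed operations: 4 — all fail the atomic register replay
completion choices over the 1 pending operation (e3) were checked; none helps
e.g. e1, e2, e4, e5 (pending dropped): illegal at step 2, since e2 load() → 36 cannot apply there
e.g. e1, e2, e5, e4 (pending dropped): illegal at step 2, since e2 load() → 36 cannot apply there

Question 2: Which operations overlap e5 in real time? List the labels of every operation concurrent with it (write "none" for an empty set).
e3, e4

e5 spans [7,9]; an op avoiding the whole window 7..9 is ordered, any other is concurrent
e1 [1,3]: before
e2 [2,5]: before
e3 [4,10]: concurrent
e4 [6,8]: concurrent
e6 [11,13]: after
e7 [12,18]: after
e8 [14,15]: after
e9 [16,17]: after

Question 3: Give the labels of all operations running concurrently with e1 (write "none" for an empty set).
e2

overlap test against e1 [1,3]: concurrent iff the interval meets 1..3
e2 [2,5]: concurrent
e3 [4,10]: after
e4 [6,8]: after
e5 [7,9]: after
e6 [11,13]: after
e7 [12,18]: after
e8 [14,15]: after
e9 [16,17]: after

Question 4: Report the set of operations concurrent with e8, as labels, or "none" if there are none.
e7

e8 runs from 14 to 15; window-overlapping ops are concurrent
e1 [1,3]: before
e2 [2,5]: before
e3 [4,10]: before
e4 [6,8]: before
e5 [7,9]: before
e6 [11,13]: before
e7 [12,18]: concurrent
e9 [16,17]: after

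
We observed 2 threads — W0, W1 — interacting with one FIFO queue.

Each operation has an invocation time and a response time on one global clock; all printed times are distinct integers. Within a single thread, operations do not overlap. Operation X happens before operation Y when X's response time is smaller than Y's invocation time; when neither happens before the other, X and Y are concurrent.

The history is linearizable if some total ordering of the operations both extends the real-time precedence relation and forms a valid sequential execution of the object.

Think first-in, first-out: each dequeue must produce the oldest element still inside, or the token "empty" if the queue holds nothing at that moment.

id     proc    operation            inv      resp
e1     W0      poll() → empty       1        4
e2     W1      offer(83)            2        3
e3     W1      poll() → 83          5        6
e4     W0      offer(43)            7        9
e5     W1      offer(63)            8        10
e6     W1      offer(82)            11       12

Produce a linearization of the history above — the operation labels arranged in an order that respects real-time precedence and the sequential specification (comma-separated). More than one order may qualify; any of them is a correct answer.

step 1: e1 poll() → empty — queue <>
step 2: e2 offer(83) — queue <83>
step 3: e3 poll() → 83 — queue <>
step 4: e4 offer(43) — queue <43>
step 5: e5 offer(63) — queue <43,63>
step 6: e6 offer(82) — queue <43,63,82>

e1, e2, e3, e4, e5, e6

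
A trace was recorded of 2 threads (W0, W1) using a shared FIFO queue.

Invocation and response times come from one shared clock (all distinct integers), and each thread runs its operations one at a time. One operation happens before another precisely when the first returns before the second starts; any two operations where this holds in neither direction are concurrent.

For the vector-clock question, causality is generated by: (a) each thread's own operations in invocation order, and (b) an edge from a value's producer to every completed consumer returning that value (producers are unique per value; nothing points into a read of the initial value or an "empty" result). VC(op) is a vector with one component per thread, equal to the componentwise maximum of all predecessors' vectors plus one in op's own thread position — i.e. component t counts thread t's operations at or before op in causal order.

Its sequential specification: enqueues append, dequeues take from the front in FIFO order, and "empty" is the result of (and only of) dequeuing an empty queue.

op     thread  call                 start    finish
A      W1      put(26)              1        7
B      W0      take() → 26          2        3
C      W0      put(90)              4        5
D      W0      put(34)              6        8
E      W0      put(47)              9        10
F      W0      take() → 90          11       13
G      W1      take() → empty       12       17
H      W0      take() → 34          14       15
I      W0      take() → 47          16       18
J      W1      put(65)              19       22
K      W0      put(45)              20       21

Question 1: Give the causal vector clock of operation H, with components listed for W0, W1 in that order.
(6, 1)

A, invoked 1, has no incoming edges; only W1's bump applies → (0, 1)
G (invocation 12): componentwise max over VC(A)=(0, 1), +1 at W1, giving (0, 2)
B (invocation 2): componentwise max over VC(A)=(0, 1), +1 at W0, giving (1, 1)
J (invocation 19): componentwise max over VC(G)=(0, 2), +1 at W1, giving (0, 3)
C (invocation 4): componentwise max over VC(B)=(1, 1), +1 at W0, giving (2, 1)
D (invocation 6): componentwise max over VC(C)=(2, 1), +1 at W0, giving (3, 1)
E (invocation 9): componentwise max over VC(D)=(3, 1), +1 at W0, giving (4, 1)
F (invocation 11): componentwise max over VC(C)=(2, 1), VC(E)=(4, 1), +1 at W0, giving (5, 1)
H (invocation 14): componentwise max over VC(D)=(3, 1), VC(F)=(5, 1), +1 at W0, giving (6, 1)
I (invocation 16): componentwise max over VC(E)=(4, 1), VC(H)=(6, 1), +1 at W0, giving (7, 1)
K (invocation 20): componentwise max over VC(I)=(7, 1), +1 at W0, giving (8, 1)
target: VC(H) = (6, 1)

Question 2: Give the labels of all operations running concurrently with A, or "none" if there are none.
B, C, D

concurrent with A ([1,7]): every op whose interval crosses 1..7
B [2,3]: concurrent
C [4,5]: concurrent
D [6,8]: concurrent
E [9,10]: after
F [11,13]: after
G [12,17]: after
H [14,15]: after
I [16,18]: after
J [19,22]: after
K [20,21]: after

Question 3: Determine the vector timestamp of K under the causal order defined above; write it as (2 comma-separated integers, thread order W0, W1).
(8, 1)

VC(A, invoked at 1): no causal predecessors; +1 on W1 → (0, 1)
VC(G, invoked at 12): max of VC(A)=(0, 1), then +1 on thread W1 → (0, 2)
VC(B, invoked at 2): max of VC(A)=(0, 1), then +1 on thread W0 → (1, 1)
VC(J, invoked at 19): max of VC(G)=(0, 2), then +1 on thread W1 → (0, 3)
VC(C, invoked at 4): max of VC(B)=(1, 1), then +1 on thread W0 → (2, 1)
VC(D, invoked at 6): max of VC(C)=(2, 1), then +1 on thread W0 → (3, 1)
VC(E, invoked at 9): max of VC(D)=(3, 1), then +1 on thread W0 → (4, 1)
VC(F, invoked at 11): max of VC(C)=(2, 1), VC(E)=(4, 1), then +1 on thread W0 → (5, 1)
VC(H, invoked at 14): max of VC(D)=(3, 1), VC(F)=(5, 1), then +1 on thread W0 → (6, 1)
VC(I, invoked at 16): max of VC(E)=(4, 1), VC(H)=(6, 1), then +1 on thread W0 → (7, 1)
VC(K, invoked at 20): max of VC(I)=(7, 1), then +1 on thread W0 → (8, 1)
target: VC(K) = (8, 1)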